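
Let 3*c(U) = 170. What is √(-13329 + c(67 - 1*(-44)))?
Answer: I*√119451/3 ≈ 115.21*I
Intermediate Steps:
c(U) = 170/3 (c(U) = (⅓)*170 = 170/3)
√(-13329 + c(67 - 1*(-44))) = √(-13329 + 170/3) = √(-39817/3) = I*√119451/3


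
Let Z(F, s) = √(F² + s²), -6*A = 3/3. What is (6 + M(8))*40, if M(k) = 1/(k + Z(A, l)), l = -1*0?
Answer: 12000/49 ≈ 244.90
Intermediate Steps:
l = 0
A = -⅙ (A = -1/(2*3) = -⅙*1 = -⅙ ≈ -0.16667)
M(k) = 1/(⅙ + k) (M(k) = 1/(k + √((-⅙)² + 0²)) = 1/(k + √(1/36 + 0)) = 1/(k + √(1/36)) = 1/(k + ⅙) = 1/(⅙ + k))
(6 + M(8))*40 = (6 + 6/(1 + 6*8))*40 = (6 + 6/(1 + 48))*40 = (6 + 6/49)*40 = (300/49)*40 = 12000/49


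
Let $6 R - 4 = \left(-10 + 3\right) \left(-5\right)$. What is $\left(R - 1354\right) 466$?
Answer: $-627935$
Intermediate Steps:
$R = \frac{13}{2}$ ($R = \frac{2}{3} + \frac{\left(-10 + 3\right) \left(-5\right)}{6} = \frac{2}{3} + \frac{\left(-7\right) \left(-5\right)}{6} = \frac{2}{3} + \frac{1}{6} \cdot 35 = \frac{2}{3} + \frac{35}{6} = \frac{13}{2} \approx 6.5$)
$\left(R - 1354\right) 466 = \left(\frac{13}{2} - 1354\right) 466 = \left(- \frac{2695}{2}\right) 466 = -627935$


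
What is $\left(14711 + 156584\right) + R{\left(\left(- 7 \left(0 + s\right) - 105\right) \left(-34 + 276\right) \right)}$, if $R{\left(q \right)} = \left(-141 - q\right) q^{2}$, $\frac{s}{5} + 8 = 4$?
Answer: $-617760718605$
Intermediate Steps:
$s = -20$ ($s = -40 + 5 \cdot 4 = -40 + 20 = -20$)
$R{\left(q \right)} = q^{2} \left(-141 - q\right)$
$\left(14711 + 156584\right) + R{\left(\left(- 7 \left(0 + s\right) - 105\right) \left(-34 + 276\right) \right)} = \left(14711 + 156584\right) + \left(\left(- 7 \left(0 - 20\right) - 105\right) \left(-34 + 276\right)\right)^{2} \left(-141 - \left(- 7 \left(0 - 20\right) - 105\right) \left(-34 + 276\right)\right) = 171295 + \left(\left(\left(-7\right) \left(-20\right) - 105\right) 242\right)^{2} \left(-141 - \left(\left(-7\right) \left(-20\right) - 105\right) 242\right) = 171295 + \left(\left(140 - 105\right) 242\right)^{2} \left(-141 - \left(140 - 105\right) 242\right) = 171295 + \left(35 \cdot 242\right)^{2} \left(-141 - 35 \cdot 242\right) = 171295 + 8470^{2} \left(-141 - 8470\right) = 171295 + 71740900 \left(-141 - 8470\right) = 171295 + 71740900 \left(-8611\right) = 171295 - 617760889900 = -617760718605$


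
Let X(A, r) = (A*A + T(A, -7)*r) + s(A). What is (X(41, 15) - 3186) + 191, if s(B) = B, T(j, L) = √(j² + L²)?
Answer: -1273 + 15*√1730 ≈ -649.10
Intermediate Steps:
T(j, L) = √(L² + j²)
X(A, r) = A + A² + r*√(49 + A²) (X(A, r) = (A*A + √((-7)² + A²)*r) + A = (A² + √(49 + A²)*r) + A = (A² + r*√(49 + A²)) + A = A + A² + r*√(49 + A²))
(X(41, 15) - 3186) + 191 = ((41 + 41² + 15*√(49 + 41²)) - 3186) + 191 = ((41 + 1681 + 15*√(49 + 1681)) - 3186) + 191 = ((41 + 1681 + 15*√1730) - 3186) + 191 = ((1722 + 15*√1730) - 3186) + 191 = (-1464 + 15*√1730) + 191 = -1273 + 15*√1730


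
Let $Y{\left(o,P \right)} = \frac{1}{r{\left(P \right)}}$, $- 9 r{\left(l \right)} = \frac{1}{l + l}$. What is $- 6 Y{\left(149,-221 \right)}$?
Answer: $-23868$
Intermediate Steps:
$r{\left(l \right)} = - \frac{1}{18 l}$ ($r{\left(l \right)} = - \frac{1}{9 \left(l + l\right)} = - \frac{1}{9 \cdot 2 l} = - \frac{\frac{1}{2} \frac{1}{l}}{9} = - \frac{1}{18 l}$)
$Y{\left(o,P \right)} = - 18 P$ ($Y{\left(o,P \right)} = \frac{1}{\left(- \frac{1}{18}\right) \frac{1}{P}} = - 18 P$)
$- 6 Y{\left(149,-221 \right)} = - 6 \left(\left(-18\right) \left(-221\right)\right) = \left(-6\right) 3978 = -23868$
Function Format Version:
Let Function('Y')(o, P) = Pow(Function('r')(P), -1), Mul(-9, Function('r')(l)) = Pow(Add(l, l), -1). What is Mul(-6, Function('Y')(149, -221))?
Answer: -23868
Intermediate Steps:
Function('r')(l) = Mul(Rational(-1, 18), Pow(l, -1)) (Function('r')(l) = Mul(Rational(-1, 9), Pow(Add(l, l), -1)) = Mul(Rational(-1, 9), Pow(Mul(2, l), -1)) = Mul(Rational(-1, 9), Mul(Rational(1, 2), Pow(l, -1))) = Mul(Rational(-1, 18), Pow(l, -1)))
Function('Y')(o, P) = Mul(-18, P) (Function('Y')(o, P) = Pow(Mul(Rational(-1, 18), Pow(P, -1)), -1) = Mul(-18, P))
Mul(-6, Function('Y')(149, -221)) = Mul(-6, Mul(-18, -221)) = Mul(-6, 3978) = -23868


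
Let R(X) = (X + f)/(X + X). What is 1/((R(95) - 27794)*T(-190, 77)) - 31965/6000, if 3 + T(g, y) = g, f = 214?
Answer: -2171800780933/407658537200 ≈ -5.3275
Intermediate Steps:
T(g, y) = -3 + g
R(X) = (214 + X)/(2*X) (R(X) = (X + 214)/(X + X) = (214 + X)/((2*X)) = (214 + X)*(1/(2*X)) = (214 + X)/(2*X))
1/((R(95) - 27794)*T(-190, 77)) - 31965/6000 = 1/(((1/2)*(214 + 95)/95 - 27794)*(-3 - 190)) - 31965/6000 = 1/((1/2)*(1/95)*309 - 27794*(-193)) - 31965*1/6000 = -1/193/(309/190 - 27794) - 2131/400 = -1/193/(-5280551/190) - 2131/400 = -190/5280551*(-1/193) - 2131/400 = 190/1019146343 - 2131/400 = -2171800780933/407658537200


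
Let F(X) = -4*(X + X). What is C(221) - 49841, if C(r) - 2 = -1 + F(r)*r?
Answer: -440568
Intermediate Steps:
F(X) = -8*X
C(r) = 1 - 8*r**2 (C(r) = 2 + (-1 + (-8*r)*r) = 2 + (-1 - 8*r**2) = 1 - 8*r**2)
C(221) - 49841 = (1 - 8*221**2) - 49841 = (1 - 8*48841) - 49841 = (1 - 390728) - 49841 = -390727 - 49841 = -440568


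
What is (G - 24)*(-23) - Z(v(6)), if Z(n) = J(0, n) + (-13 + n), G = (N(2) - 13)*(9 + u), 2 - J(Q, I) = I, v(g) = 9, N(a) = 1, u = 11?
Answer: 6083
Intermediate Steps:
J(Q, I) = 2 - I
G = -240 (G = (1 - 13)*(9 + 11) = -12*20 = -240)
Z(n) = -11 (Z(n) = (2 - n) + (-13 + n) = -11)
(G - 24)*(-23) - Z(v(6)) = (-240 - 24)*(-23) - 1*(-11) = -264*(-23) + 11 = 6072 + 11 = 6083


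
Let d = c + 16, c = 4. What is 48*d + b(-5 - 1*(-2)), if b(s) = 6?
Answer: 966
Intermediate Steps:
d = 20 (d = 4 + 16 = 20)
48*d + b(-5 - 1*(-2)) = 48*20 + 6 = 960 + 6 = 966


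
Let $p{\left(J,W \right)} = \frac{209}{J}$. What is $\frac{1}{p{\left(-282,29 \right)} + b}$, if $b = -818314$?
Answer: $- \frac{282}{230764757} \approx -1.222 \cdot 10^{-6}$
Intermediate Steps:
$\frac{1}{p{\left(-282,29 \right)} + b} = \frac{1}{\frac{209}{-282} - 818314} = \frac{1}{209 \left(- \frac{1}{282}\right) - 818314} = \frac{1}{- \frac{209}{282} - 818314} = \frac{1}{- \frac{230764757}{282}} = - \frac{282}{230764757}$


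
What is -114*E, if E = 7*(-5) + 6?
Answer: 3306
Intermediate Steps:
E = -29 (E = -35 + 6 = -29)
-114*E = -114*(-29) = 3306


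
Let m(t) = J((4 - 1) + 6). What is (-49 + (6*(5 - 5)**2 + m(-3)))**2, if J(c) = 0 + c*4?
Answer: 169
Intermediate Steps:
J(c) = 4*c (J(c) = 0 + 4*c = 4*c)
m(t) = 36 (m(t) = 4*((4 - 1) + 6) = 4*(3 + 6) = 4*9 = 36)
(-49 + (6*(5 - 5)**2 + m(-3)))**2 = (-49 + (6*(5 - 5)**2 + 36))**2 = (-49 + (6*0**2 + 36))**2 = (-49 + (6*0 + 36))**2 = (-49 + (0 + 36))**2 = (-49 + 36)**2 = (-13)**2 = 169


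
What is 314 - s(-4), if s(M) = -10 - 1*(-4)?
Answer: 320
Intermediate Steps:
s(M) = -6 (s(M) = -10 + 4 = -6)
314 - s(-4) = 314 - 1*(-6) = 314 + 6 = 320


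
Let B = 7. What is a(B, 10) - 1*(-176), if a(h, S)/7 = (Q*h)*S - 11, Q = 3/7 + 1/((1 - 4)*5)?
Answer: 829/3 ≈ 276.33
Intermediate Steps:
Q = 38/105 (Q = 3*(⅐) + (⅕)/(-3) = 3/7 - ⅓*⅕ = 3/7 - 1/15 = 38/105 ≈ 0.36190)
a(h, S) = -77 + 38*S*h/15 (a(h, S) = 7*((38*h/105)*S - 11) = 7*(38*S*h/105 - 11) = 7*(-11 + 38*S*h/105) = -77 + 38*S*h/15)
a(B, 10) - 1*(-176) = (-77 + (38/15)*10*7) - 1*(-176) = (-77 + 532/3) + 176 = 301/3 + 176 = 829/3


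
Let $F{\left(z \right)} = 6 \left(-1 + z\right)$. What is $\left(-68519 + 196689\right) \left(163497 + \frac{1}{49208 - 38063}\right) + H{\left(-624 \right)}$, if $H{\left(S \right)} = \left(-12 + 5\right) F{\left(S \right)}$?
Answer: $\frac{46709668519094}{2229} \approx 2.0955 \cdot 10^{10}$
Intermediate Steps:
$F{\left(z \right)} = -6 + 6 z$
$H{\left(S \right)} = 42 - 42 S$ ($H{\left(S \right)} = \left(-12 + 5\right) \left(-6 + 6 S\right) = - 7 \left(-6 + 6 S\right) = 42 - 42 S$)
$\left(-68519 + 196689\right) \left(163497 + \frac{1}{49208 - 38063}\right) + H{\left(-624 \right)} = \left(-68519 + 196689\right) \left(163497 + \frac{1}{49208 - 38063}\right) + \left(42 - -26208\right) = 128170 \left(163497 + \frac{1}{11145}\right) + \left(42 + 26208\right) = 128170 \left(163497 + \frac{1}{11145}\right) + 26250 = 128170 \cdot \frac{1822174066}{11145} + 26250 = \frac{46709610007844}{2229} + 26250 = \frac{46709668519094}{2229}$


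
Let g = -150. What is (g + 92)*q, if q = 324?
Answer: -18792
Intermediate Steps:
(g + 92)*q = (-150 + 92)*324 = -58*324 = -18792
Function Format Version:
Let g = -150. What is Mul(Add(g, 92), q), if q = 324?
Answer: -18792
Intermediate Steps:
Mul(Add(g, 92), q) = Mul(Add(-150, 92), 324) = Mul(-58, 324) = -18792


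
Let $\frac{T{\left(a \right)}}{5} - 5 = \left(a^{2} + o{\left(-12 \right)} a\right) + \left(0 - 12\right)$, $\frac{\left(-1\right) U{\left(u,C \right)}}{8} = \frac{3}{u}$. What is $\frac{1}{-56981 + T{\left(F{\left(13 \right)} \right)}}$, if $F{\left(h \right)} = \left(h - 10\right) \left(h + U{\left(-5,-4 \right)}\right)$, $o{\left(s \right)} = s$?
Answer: $- \frac{5}{229811} \approx -2.1757 \cdot 10^{-5}$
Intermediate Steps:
$U{\left(u,C \right)} = - \frac{24}{u}$ ($U{\left(u,C \right)} = - 8 \frac{3}{u} = - \frac{24}{u}$)
$F{\left(h \right)} = \left(-10 + h\right) \left(\frac{24}{5} + h\right)$ ($F{\left(h \right)} = \left(h - 10\right) \left(h - \frac{24}{-5}\right) = \left(-10 + h\right) \left(h - - \frac{24}{5}\right) = \left(-10 + h\right) \left(h + \frac{24}{5}\right) = \left(-10 + h\right) \left(\frac{24}{5} + h\right)$)
$T{\left(a \right)} = -35 - 60 a + 5 a^{2}$ ($T{\left(a \right)} = 25 + 5 \left(\left(a^{2} - 12 a\right) + \left(0 - 12\right)\right) = 25 + 5 \left(\left(a^{2} - 12 a\right) - 12\right) = 25 + 5 \left(-12 + a^{2} - 12 a\right) = 25 - \left(60 - 5 a^{2} + 60 a\right) = -35 - 60 a + 5 a^{2}$)
$\frac{1}{-56981 + T{\left(F{\left(13 \right)} \right)}} = \frac{1}{-56981 - \left(35 - 5 \left(-48 + 13^{2} - \frac{338}{5}\right)^{2} + 60 \left(-48 + 13^{2} - \frac{338}{5}\right)\right)} = \frac{1}{-56981 - \left(35 - 5 \left(-48 + 169 - \frac{338}{5}\right)^{2} + 60 \left(-48 + 169 - \frac{338}{5}\right)\right)} = \frac{1}{-56981 - \left(3239 - \frac{71289}{5}\right)} = \frac{1}{-56981 - - \frac{55094}{5}} = \frac{1}{-56981 + \frac{55094}{5}} = \frac{1}{- \frac{229811}{5}} = - \frac{5}{229811}$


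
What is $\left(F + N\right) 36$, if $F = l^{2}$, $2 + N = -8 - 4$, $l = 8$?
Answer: $1800$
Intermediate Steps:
$N = -14$ ($N = -2 - 12 = -14$)
$F = 64$ ($F = 8^{2} = 64$)
$\left(F + N\right) 36 = \left(64 - 14\right) 36 = 50 \cdot 36 = 1800$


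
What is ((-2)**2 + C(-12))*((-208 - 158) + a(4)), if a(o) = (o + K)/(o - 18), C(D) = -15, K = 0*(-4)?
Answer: 28204/7 ≈ 4029.1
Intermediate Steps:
K = 0
a(o) = o/(-18 + o) (a(o) = (o + 0)/(o - 18) = o/(-18 + o))
((-2)**2 + C(-12))*((-208 - 158) + a(4)) = ((-2)**2 - 15)*((-208 - 158) + 4/(-18 + 4)) = (4 - 15)*(-366 + 4/(-14)) = -11*(-366 + 4*(-1/14)) = -11*(-366 - 2/7) = -11*(-2564/7) = 28204/7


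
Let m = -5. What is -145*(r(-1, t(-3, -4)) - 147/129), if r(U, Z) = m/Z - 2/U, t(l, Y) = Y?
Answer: -52635/172 ≈ -306.02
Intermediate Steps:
r(U, Z) = -5/Z - 2/U
-145*(r(-1, t(-3, -4)) - 147/129) = -145*((-5/(-4) - 2/(-1)) - 147/129) = -145*((-5*(-¼) - 2*(-1)) - 147*1/129) = -145*((5/4 + 2) - 49/43) = -145*(13/4 - 49/43) = -145*363/172 = -52635/172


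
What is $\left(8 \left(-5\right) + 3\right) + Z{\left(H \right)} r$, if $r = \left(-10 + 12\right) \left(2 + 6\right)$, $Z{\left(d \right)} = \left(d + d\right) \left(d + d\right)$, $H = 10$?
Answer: $6363$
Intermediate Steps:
$Z{\left(d \right)} = 4 d^{2}$ ($Z{\left(d \right)} = 2 d 2 d = 4 d^{2}$)
$r = 16$ ($r = 2 \cdot 8 = 16$)
$\left(8 \left(-5\right) + 3\right) + Z{\left(H \right)} r = \left(8 \left(-5\right) + 3\right) + 4 \cdot 10^{2} \cdot 16 = \left(-40 + 3\right) + 4 \cdot 100 \cdot 16 = -37 + 400 \cdot 16 = -37 + 6400 = 6363$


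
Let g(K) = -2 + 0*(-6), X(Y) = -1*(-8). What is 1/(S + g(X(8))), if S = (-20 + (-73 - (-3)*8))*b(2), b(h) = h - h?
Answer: -½ ≈ -0.50000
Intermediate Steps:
X(Y) = 8
g(K) = -2 (g(K) = -2 + 0 = -2)
b(h) = 0
S = 0 (S = (-20 + (-73 - (-3)*8))*0 = (-20 + (-73 - 1*(-24)))*0 = (-20 + (-73 + 24))*0 = (-20 - 49)*0 = -69*0 = 0)
1/(S + g(X(8))) = 1/(0 - 2) = 1/(-2) = -½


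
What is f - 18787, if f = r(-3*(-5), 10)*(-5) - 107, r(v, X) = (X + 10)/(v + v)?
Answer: -56692/3 ≈ -18897.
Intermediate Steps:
r(v, X) = (10 + X)/(2*v) (r(v, X) = (10 + X)/((2*v)) = (10 + X)*(1/(2*v)) = (10 + X)/(2*v))
f = -331/3 (f = ((10 + 10)/(2*((-3*(-5)))))*(-5) - 107 = ((1/2)*20/15)*(-5) - 107 = ((1/2)*(1/15)*20)*(-5) - 107 = (2/3)*(-5) - 107 = -10/3 - 107 = -331/3 ≈ -110.33)
f - 18787 = -331/3 - 18787 = -56692/3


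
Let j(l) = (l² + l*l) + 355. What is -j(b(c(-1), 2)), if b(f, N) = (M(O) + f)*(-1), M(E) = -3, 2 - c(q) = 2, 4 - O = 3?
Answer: -373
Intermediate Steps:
O = 1 (O = 4 - 1*3 = 4 - 3 = 1)
c(q) = 0 (c(q) = 2 - 1*2 = 2 - 2 = 0)
b(f, N) = 3 - f (b(f, N) = (-3 + f)*(-1) = 3 - f)
j(l) = 355 + 2*l² (j(l) = (l² + l²) + 355 = 2*l² + 355 = 355 + 2*l²)
-j(b(c(-1), 2)) = -(355 + 2*(3 - 1*0)²) = -(355 + 2*(3 + 0)²) = -(355 + 2*3²) = -(355 + 2*9) = -(355 + 18) = -1*373 = -373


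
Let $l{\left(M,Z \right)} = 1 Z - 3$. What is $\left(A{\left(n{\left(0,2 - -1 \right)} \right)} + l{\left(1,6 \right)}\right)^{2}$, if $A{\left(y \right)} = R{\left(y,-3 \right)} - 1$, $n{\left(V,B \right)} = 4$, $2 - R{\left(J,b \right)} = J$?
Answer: $0$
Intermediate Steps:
$R{\left(J,b \right)} = 2 - J$
$A{\left(y \right)} = 1 - y$ ($A{\left(y \right)} = \left(2 - y\right) - 1 = 1 - y$)
$l{\left(M,Z \right)} = -3 + Z$ ($l{\left(M,Z \right)} = Z - 3 = -3 + Z$)
$\left(A{\left(n{\left(0,2 - -1 \right)} \right)} + l{\left(1,6 \right)}\right)^{2} = \left(\left(1 - 4\right) + \left(-3 + 6\right)\right)^{2} = \left(\left(1 - 4\right) + 3\right)^{2} = \left(-3 + 3\right)^{2} = 0^{2} = 0$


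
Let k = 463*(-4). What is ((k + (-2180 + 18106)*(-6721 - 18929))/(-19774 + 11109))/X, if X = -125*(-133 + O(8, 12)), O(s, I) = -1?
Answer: 204251876/72569375 ≈ 2.8146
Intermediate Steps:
k = -1852
X = 16750 (X = -125*(-133 - 1) = -125*(-134) = 16750)
((k + (-2180 + 18106)*(-6721 - 18929))/(-19774 + 11109))/X = ((-1852 + (-2180 + 18106)*(-6721 - 18929))/(-19774 + 11109))/16750 = ((-1852 + 15926*(-25650))/(-8665))*(1/16750) = ((-1852 - 408501900)*(-1/8665))*(1/16750) = -408503752*(-1/8665)*(1/16750) = (408503752/8665)*(1/16750) = 204251876/72569375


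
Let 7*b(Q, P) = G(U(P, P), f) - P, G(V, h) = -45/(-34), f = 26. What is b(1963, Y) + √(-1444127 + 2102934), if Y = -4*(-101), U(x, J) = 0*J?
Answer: -13691/238 + √658807 ≈ 754.14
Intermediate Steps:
U(x, J) = 0
Y = 404
G(V, h) = 45/34 (G(V, h) = -45*(-1/34) = 45/34)
b(Q, P) = 45/238 - P/7 (b(Q, P) = (45/34 - P)/7 = 45/238 - P/7)
b(1963, Y) + √(-1444127 + 2102934) = (45/238 - ⅐*404) + √(-1444127 + 2102934) = (45/238 - 404/7) + √658807 = -13691/238 + √658807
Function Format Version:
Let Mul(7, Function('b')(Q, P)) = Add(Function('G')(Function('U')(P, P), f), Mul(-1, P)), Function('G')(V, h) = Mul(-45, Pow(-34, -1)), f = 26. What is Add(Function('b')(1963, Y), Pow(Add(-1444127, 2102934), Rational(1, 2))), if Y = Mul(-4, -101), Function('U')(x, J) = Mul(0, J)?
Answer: Add(Rational(-13691, 238), Pow(658807, Rational(1, 2))) ≈ 754.14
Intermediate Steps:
Function('U')(x, J) = 0
Y = 404
Function('G')(V, h) = Rational(45, 34) (Function('G')(V, h) = Mul(-45, Rational(-1, 34)) = Rational(45, 34))
Function('b')(Q, P) = Add(Rational(45, 238), Mul(Rational(-1, 7), P)) (Function('b')(Q, P) = Mul(Rational(1, 7), Add(Rational(45, 34), Mul(-1, P))) = Add(Rational(45, 238), Mul(Rational(-1, 7), P)))
Add(Function('b')(1963, Y), Pow(Add(-1444127, 2102934), Rational(1, 2))) = Add(Add(Rational(45, 238), Mul(Rational(-1, 7), 404)), Pow(Add(-1444127, 2102934), Rational(1, 2))) = Add(Add(Rational(45, 238), Rational(-404, 7)), Pow(658807, Rational(1, 2))) = Add(Rational(-13691, 238), Pow(658807, Rational(1, 2)))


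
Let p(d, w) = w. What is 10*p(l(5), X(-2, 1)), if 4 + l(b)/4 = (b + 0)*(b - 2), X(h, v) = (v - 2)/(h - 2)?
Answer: 5/2 ≈ 2.5000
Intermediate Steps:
X(h, v) = (-2 + v)/(-2 + h)
l(b) = -16 + 4*b*(-2 + b) (l(b) = -16 + 4*((b + 0)*(b - 2)) = -16 + 4*(b*(-2 + b)) = -16 + 4*b*(-2 + b))
10*p(l(5), X(-2, 1)) = 10*((-2 + 1)/(-2 - 2)) = 10*(-1/(-4)) = 10*(-1/4*(-1)) = 10*(1/4) = 5/2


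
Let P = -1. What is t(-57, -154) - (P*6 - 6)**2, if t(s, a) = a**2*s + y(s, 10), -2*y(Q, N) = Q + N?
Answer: -2703865/2 ≈ -1.3519e+6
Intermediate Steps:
y(Q, N) = -N/2 - Q/2 (y(Q, N) = -(Q + N)/2 = -(N + Q)/2 = -N/2 - Q/2)
t(s, a) = -5 - s/2 + s*a**2 (t(s, a) = a**2*s + (-1/2*10 - s/2) = s*a**2 + (-5 - s/2) = -5 - s/2 + s*a**2)
t(-57, -154) - (P*6 - 6)**2 = (-5 - 1/2*(-57) - 57*(-154)**2) - (-1*6 - 6)**2 = (-5 + 57/2 - 57*23716) - (-6 - 6)**2 = (-5 + 57/2 - 1351812) - 1*(-12)**2 = -2703577/2 - 1*144 = -2703577/2 - 144 = -2703865/2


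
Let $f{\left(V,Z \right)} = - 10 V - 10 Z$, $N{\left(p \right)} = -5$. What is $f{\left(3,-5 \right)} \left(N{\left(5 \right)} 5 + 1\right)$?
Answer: $-480$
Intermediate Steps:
$f{\left(3,-5 \right)} \left(N{\left(5 \right)} 5 + 1\right) = \left(\left(-10\right) 3 - -50\right) \left(\left(-5\right) 5 + 1\right) = \left(-30 + 50\right) \left(-25 + 1\right) = 20 \left(-24\right) = -480$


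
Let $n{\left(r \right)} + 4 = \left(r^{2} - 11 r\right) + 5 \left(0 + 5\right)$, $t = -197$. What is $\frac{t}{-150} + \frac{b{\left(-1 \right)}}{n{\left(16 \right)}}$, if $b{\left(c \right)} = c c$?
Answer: $\frac{20047}{15150} \approx 1.3232$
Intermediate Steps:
$b{\left(c \right)} = c^{2}$
$n{\left(r \right)} = 21 + r^{2} - 11 r$ ($n{\left(r \right)} = -4 + \left(\left(r^{2} - 11 r\right) + 5 \left(0 + 5\right)\right) = -4 + \left(\left(r^{2} - 11 r\right) + 5 \cdot 5\right) = -4 + \left(\left(r^{2} - 11 r\right) + 25\right) = -4 + \left(25 + r^{2} - 11 r\right) = 21 + r^{2} - 11 r$)
$\frac{t}{-150} + \frac{b{\left(-1 \right)}}{n{\left(16 \right)}} = - \frac{197}{-150} + \frac{\left(-1\right)^{2}}{21 + 16^{2} - 176} = \left(-197\right) \left(- \frac{1}{150}\right) + 1 \frac{1}{21 + 256 - 176} = \frac{197}{150} + 1 \cdot \frac{1}{101} = \frac{197}{150} + \frac{1}{101} = \frac{20047}{15150}$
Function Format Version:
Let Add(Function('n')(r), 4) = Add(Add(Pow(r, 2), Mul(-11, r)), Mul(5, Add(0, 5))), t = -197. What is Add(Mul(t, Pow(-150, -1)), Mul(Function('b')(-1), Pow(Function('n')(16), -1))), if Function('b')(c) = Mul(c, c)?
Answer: Rational(20047, 15150) ≈ 1.3232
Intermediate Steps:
Function('b')(c) = Pow(c, 2)
Function('n')(r) = Add(21, Pow(r, 2), Mul(-11, r)) (Function('n')(r) = Add(-4, Add(Add(Pow(r, 2), Mul(-11, r)), Mul(5, Add(0, 5)))) = Add(-4, Add(Add(Pow(r, 2), Mul(-11, r)), Mul(5, 5))) = Add(-4, Add(Add(Pow(r, 2), Mul(-11, r)), 25)) = Add(-4, Add(25, Pow(r, 2), Mul(-11, r))) = Add(21, Pow(r, 2), Mul(-11, r)))
Add(Mul(t, Pow(-150, -1)), Mul(Function('b')(-1), Pow(Function('n')(16), -1))) = Add(Mul(-197, Pow(-150, -1)), Mul(Pow(-1, 2), Pow(Add(21, Pow(16, 2), Mul(-11, 16)), -1))) = Add(Mul(-197, Rational(-1, 150)), Mul(1, Pow(Add(21, 256, -176), -1))) = Add(Rational(197, 150), Mul(1, Pow(101, -1))) = Add(Rational(197, 150), Mul(1, Rational(1, 101))) = Add(Rational(197, 150), Rational(1, 101)) = Rational(20047, 15150)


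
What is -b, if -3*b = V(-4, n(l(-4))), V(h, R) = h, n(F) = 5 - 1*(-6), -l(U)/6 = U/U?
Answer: -4/3 ≈ -1.3333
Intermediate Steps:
l(U) = -6 (l(U) = -6*U/U = -6*1 = -6)
n(F) = 11 (n(F) = 5 + 6 = 11)
b = 4/3 (b = -⅓*(-4) = 4/3 ≈ 1.3333)
-b = -1*4/3 = -4/3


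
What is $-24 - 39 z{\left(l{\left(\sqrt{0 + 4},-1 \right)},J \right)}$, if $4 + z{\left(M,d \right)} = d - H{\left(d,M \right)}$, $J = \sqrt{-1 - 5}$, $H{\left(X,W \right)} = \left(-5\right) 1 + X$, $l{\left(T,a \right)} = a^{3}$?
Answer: $-63$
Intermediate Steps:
$H{\left(X,W \right)} = -5 + X$
$J = i \sqrt{6}$ ($J = \sqrt{-6} = i \sqrt{6} \approx 2.4495 i$)
$z{\left(M,d \right)} = 1$ ($z{\left(M,d \right)} = -4 + \left(d - \left(-5 + d\right)\right) = -4 + 5 = 1$)
$-24 - 39 z{\left(l{\left(\sqrt{0 + 4},-1 \right)},J \right)} = -24 - 39 = -63$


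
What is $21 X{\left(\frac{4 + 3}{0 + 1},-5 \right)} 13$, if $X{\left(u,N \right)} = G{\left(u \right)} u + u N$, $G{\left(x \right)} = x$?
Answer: $3822$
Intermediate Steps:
$X{\left(u,N \right)} = u^{2} + N u$ ($X{\left(u,N \right)} = u u + u N = u^{2} + N u$)
$21 X{\left(\frac{4 + 3}{0 + 1},-5 \right)} 13 = 21 \frac{4 + 3}{0 + 1} \left(-5 + \frac{4 + 3}{0 + 1}\right) 13 = 21 \cdot \frac{7}{1} \left(-5 + \frac{7}{1}\right) 13 = 21 \cdot 7 \cdot 1 \left(-5 + 7 \cdot 1\right) 13 = 21 \cdot 7 \left(-5 + 7\right) 13 = 21 \cdot 7 \cdot 2 \cdot 13 = 21 \cdot 14 \cdot 13 = 294 \cdot 13 = 3822$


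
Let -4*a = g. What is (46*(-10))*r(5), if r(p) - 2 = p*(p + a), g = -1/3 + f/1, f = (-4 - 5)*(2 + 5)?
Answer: -146510/3 ≈ -48837.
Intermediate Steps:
f = -63 (f = -9*7 = -63)
g = -190/3 (g = -1/3 - 63/1 = -1*⅓ - 63*1 = -⅓ - 63 = -190/3 ≈ -63.333)
a = 95/6 (a = -¼*(-190/3) = 95/6 ≈ 15.833)
r(p) = 2 + p*(95/6 + p) (r(p) = 2 + p*(p + 95/6) = 2 + p*(95/6 + p))
(46*(-10))*r(5) = (46*(-10))*(2 + 5² + (95/6)*5) = -460*(2 + 25 + 475/6) = -460*637/6 = -146510/3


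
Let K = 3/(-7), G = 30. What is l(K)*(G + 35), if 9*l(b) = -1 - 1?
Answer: -130/9 ≈ -14.444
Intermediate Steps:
K = -3/7 (K = 3*(-⅐) = -3/7 ≈ -0.42857)
l(b) = -2/9 (l(b) = (-1 - 1)/9 = (⅑)*(-2) = -2/9)
l(K)*(G + 35) = -2*(30 + 35)/9 = -2/9*65 = -130/9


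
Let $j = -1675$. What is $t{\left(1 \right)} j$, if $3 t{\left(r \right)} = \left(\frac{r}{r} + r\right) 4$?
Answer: $- \frac{13400}{3} \approx -4466.7$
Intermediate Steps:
$t{\left(r \right)} = \frac{4}{3} + \frac{4 r}{3}$ ($t{\left(r \right)} = \frac{\left(\frac{r}{r} + r\right) 4}{3} = \frac{\left(1 + r\right) 4}{3} = \frac{4 + 4 r}{3} = \frac{4}{3} + \frac{4 r}{3}$)
$t{\left(1 \right)} j = \left(\frac{4}{3} + \frac{4}{3} \cdot 1\right) \left(-1675\right) = \left(\frac{4}{3} + \frac{4}{3}\right) \left(-1675\right) = \frac{8}{3} \left(-1675\right) = - \frac{13400}{3}$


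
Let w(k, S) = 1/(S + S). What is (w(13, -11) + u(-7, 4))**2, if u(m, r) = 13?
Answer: 81225/484 ≈ 167.82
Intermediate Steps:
w(k, S) = 1/(2*S)
(w(13, -11) + u(-7, 4))**2 = ((1/2)/(-11) + 13)**2 = ((1/2)*(-1/11) + 13)**2 = (-1/22 + 13)**2 = (285/22)**2 = 81225/484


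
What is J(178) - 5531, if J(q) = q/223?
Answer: -1233235/223 ≈ -5530.2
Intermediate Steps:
J(q) = q/223 (J(q) = q*(1/223) = q/223)
J(178) - 5531 = (1/223)*178 - 5531 = 178/223 - 5531 = -1233235/223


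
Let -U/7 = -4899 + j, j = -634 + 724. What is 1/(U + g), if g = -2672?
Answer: 1/30991 ≈ 3.2267e-5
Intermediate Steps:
j = 90
U = 33663 (U = -7*(-4899 + 90) = -7*(-4809) = 33663)
1/(U + g) = 1/(33663 - 2672) = 1/30991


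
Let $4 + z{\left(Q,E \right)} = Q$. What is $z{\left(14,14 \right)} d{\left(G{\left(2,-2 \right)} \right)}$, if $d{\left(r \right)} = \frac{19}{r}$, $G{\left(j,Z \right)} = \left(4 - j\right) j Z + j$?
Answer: $- \frac{95}{3} \approx -31.667$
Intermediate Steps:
$G{\left(j,Z \right)} = j + Z j \left(4 - j\right)$ ($G{\left(j,Z \right)} = j \left(4 - j\right) Z + j = Z j \left(4 - j\right) + j = j + Z j \left(4 - j\right)$)
$z{\left(Q,E \right)} = -4 + Q$
$z{\left(14,14 \right)} d{\left(G{\left(2,-2 \right)} \right)} = \left(-4 + 14\right) \frac{19}{2 \left(1 + 4 \left(-2\right) - \left(-2\right) 2\right)} = 10 \frac{19}{2 \left(1 - 8 + 4\right)} = 10 \frac{19}{2 \left(-3\right)} = 10 \frac{19}{-6} = 10 \cdot 19 \left(- \frac{1}{6}\right) = 10 \left(- \frac{19}{6}\right) = - \frac{95}{3}$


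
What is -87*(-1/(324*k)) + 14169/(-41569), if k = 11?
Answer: -129151/408132 ≈ -0.31644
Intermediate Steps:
-87*(-1/(324*k)) + 14169/(-41569) = -87/(11*(-324)) + 14169/(-41569) = -87/(-3564) + 14169*(-1/41569) = -87*(-1/3564) - 14169/41569 = 29/1188 - 14169/41569 = -129151/408132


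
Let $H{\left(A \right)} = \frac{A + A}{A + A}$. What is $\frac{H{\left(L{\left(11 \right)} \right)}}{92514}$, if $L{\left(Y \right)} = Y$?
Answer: $\frac{1}{92514} \approx 1.0809 \cdot 10^{-5}$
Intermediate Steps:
$H{\left(A \right)} = 1$ ($H{\left(A \right)} = \frac{2 A}{2 A} = 2 A \frac{1}{2 A} = 1$)
$\frac{H{\left(L{\left(11 \right)} \right)}}{92514} = 1 \cdot \frac{1}{92514} = \frac{1}{92514}$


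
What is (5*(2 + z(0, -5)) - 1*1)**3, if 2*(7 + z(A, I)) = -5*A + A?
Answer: -17576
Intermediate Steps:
z(A, I) = -7 - 2*A (z(A, I) = -7 + (-5*A + A)/2 = -7 + (-4*A)/2 = -7 - 2*A)
(5*(2 + z(0, -5)) - 1*1)**3 = (5*(2 + (-7 - 2*0)) - 1*1)**3 = (5*(2 + (-7 + 0)) - 1)**3 = (5*(2 - 7) - 1)**3 = (5*(-5) - 1)**3 = (-25 - 1)**3 = (-26)**3 = -17576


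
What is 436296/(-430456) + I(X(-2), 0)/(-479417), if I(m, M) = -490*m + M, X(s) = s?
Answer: -26198695789/25795990519 ≈ -1.0156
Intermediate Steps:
I(m, M) = M - 490*m
436296/(-430456) + I(X(-2), 0)/(-479417) = 436296/(-430456) + (0 - 490*(-2))/(-479417) = 436296*(-1/430456) + (0 + 980)*(-1/479417) = -54537/53807 + 980*(-1/479417) = -54537/53807 - 980/479417 = -26198695789/25795990519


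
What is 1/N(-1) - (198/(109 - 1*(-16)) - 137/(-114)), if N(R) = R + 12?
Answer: -422417/156750 ≈ -2.6948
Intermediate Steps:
N(R) = 12 + R
1/N(-1) - (198/(109 - 1*(-16)) - 137/(-114)) = 1/(12 - 1) - (198/(109 - 1*(-16)) - 137/(-114)) = 1/11 - (198/(109 + 16) - 137*(-1/114)) = 1/11 - (198/125 + 137/114) = 1/11 - 1*39697/14250 = 1/11 - 39697/14250 = -422417/156750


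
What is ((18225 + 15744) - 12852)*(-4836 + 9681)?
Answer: 102311865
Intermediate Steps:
((18225 + 15744) - 12852)*(-4836 + 9681) = (33969 - 12852)*4845 = 21117*4845 = 102311865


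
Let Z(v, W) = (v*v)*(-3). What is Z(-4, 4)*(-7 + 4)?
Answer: 144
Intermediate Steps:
Z(v, W) = -3*v² (Z(v, W) = v²*(-3) = -3*v²)
Z(-4, 4)*(-7 + 4) = (-3*(-4)²)*(-7 + 4) = -3*16*(-3) = -48*(-3) = 144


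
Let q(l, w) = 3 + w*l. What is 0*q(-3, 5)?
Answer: 0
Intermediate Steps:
q(l, w) = 3 + l*w
0*q(-3, 5) = 0*(3 - 3*5) = 0*(3 - 15) = 0*(-12) = 0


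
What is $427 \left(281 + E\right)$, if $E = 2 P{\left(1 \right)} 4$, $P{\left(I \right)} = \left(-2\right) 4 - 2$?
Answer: $85827$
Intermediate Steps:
$P{\left(I \right)} = -10$ ($P{\left(I \right)} = -8 - 2 = -10$)
$E = -80$ ($E = 2 \left(-10\right) 4 = \left(-20\right) 4 = -80$)
$427 \left(281 + E\right) = 427 \left(281 - 80\right) = 427 \cdot 201 = 85827$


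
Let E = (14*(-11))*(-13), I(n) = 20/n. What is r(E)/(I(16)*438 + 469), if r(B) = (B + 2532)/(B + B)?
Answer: 2267/2035033 ≈ 0.0011140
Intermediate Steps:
E = 2002 (E = -154*(-13) = 2002)
r(B) = (2532 + B)/(2*B) (r(B) = (2532 + B)/((2*B)) = (2532 + B)*(1/(2*B)) = (2532 + B)/(2*B))
r(E)/(I(16)*438 + 469) = ((½)*(2532 + 2002)/2002)/((20/16)*438 + 469) = ((½)*(1/2002)*4534)/((20*(1/16))*438 + 469) = 2267/(2002*((5/4)*438 + 469)) = 2267/(2002*(1095/2 + 469)) = 2267/(2002*(2033/2)) = (2267/2002)*(2/2033) = 2267/2035033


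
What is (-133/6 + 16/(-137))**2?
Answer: 335512489/675684 ≈ 496.55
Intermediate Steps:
(-133/6 + 16/(-137))**2 = (-133*1/6 + 16*(-1/137))**2 = (-133/6 - 16/137)**2 = (-18317/822)**2 = 335512489/675684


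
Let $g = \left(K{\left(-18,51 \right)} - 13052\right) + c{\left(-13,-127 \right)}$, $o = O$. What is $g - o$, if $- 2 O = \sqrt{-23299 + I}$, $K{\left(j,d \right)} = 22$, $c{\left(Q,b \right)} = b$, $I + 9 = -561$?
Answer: $-13157 + \frac{i \sqrt{23869}}{2} \approx -13157.0 + 77.248 i$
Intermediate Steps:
$I = -570$ ($I = -9 - 561 = -570$)
$O = - \frac{i \sqrt{23869}}{2}$ ($O = - \frac{\sqrt{-23299 - 570}}{2} = - \frac{\sqrt{-23869}}{2} = - \frac{i \sqrt{23869}}{2} \approx - 77.248 i$)
$o = - \frac{i \sqrt{23869}}{2} \approx - 77.248 i$
$g = -13157$ ($g = \left(22 - 13052\right) - 127 = -13030 - 127 = -13157$)
$g - o = -13157 - - \frac{i \sqrt{23869}}{2} = -13157 + \frac{i \sqrt{23869}}{2}$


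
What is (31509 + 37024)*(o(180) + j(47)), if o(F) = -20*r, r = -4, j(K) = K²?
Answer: 156872037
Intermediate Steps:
o(F) = 80 (o(F) = -20*(-4) = 80)
(31509 + 37024)*(o(180) + j(47)) = (31509 + 37024)*(80 + 47²) = 68533*(80 + 2209) = 68533*2289 = 156872037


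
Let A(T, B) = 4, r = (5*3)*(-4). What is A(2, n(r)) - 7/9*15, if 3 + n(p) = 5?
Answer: -23/3 ≈ -7.6667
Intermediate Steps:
r = -60 (r = 15*(-4) = -60)
n(p) = 2 (n(p) = -3 + 5 = 2)
A(2, n(r)) - 7/9*15 = 4 - 7/9*15 = 4 - 35/3 = -23/3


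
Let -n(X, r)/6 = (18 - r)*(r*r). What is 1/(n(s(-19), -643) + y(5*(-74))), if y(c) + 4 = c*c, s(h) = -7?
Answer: -1/1639601838 ≈ -6.0990e-10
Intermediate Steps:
y(c) = -4 + c**2 (y(c) = -4 + c*c = -4 + c**2)
n(X, r) = -6*r**2*(18 - r) (n(X, r) = -6*(18 - r)*r*r = -6*(18 - r)*r**2 = -6*r**2*(18 - r))
1/(n(s(-19), -643) + y(5*(-74))) = 1/(6*(-643)**2*(-18 - 643) + (-4 + (5*(-74))**2)) = 1/(6*413449*(-661) + (-4 + (-370)**2)) = 1/(-1639738734 + (-4 + 136900)) = 1/(-1639738734 + 136896) = 1/(-1639601838) = -1/1639601838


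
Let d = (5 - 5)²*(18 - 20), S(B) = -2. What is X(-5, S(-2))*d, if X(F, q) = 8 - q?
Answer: 0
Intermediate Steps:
d = 0 (d = 0²*(-2) = 0*(-2) = 0)
X(-5, S(-2))*d = (8 - 1*(-2))*0 = (8 + 2)*0 = 10*0 = 0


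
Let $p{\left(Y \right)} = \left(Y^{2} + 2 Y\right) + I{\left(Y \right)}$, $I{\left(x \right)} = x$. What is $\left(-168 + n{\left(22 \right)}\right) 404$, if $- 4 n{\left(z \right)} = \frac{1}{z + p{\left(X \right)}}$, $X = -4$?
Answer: $- \frac{1764773}{26} \approx -67876.0$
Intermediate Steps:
$p{\left(Y \right)} = Y^{2} + 3 Y$ ($p{\left(Y \right)} = \left(Y^{2} + 2 Y\right) + Y = Y^{2} + 3 Y$)
$n{\left(z \right)} = - \frac{1}{4 \left(4 + z\right)}$ ($n{\left(z \right)} = - \frac{1}{4 \left(z - 4 \left(3 - 4\right)\right)} = - \frac{1}{4 \left(z - -4\right)} = - \frac{1}{4 \left(z + 4\right)} = - \frac{1}{4 \left(4 + z\right)}$)
$\left(-168 + n{\left(22 \right)}\right) 404 = \left(-168 - \frac{1}{16 + 4 \cdot 22}\right) 404 = \left(-168 - \frac{1}{16 + 88}\right) 404 = \left(-168 - \frac{1}{104}\right) 404 = \left(- \frac{17473}{104}\right) 404 = - \frac{1764773}{26}$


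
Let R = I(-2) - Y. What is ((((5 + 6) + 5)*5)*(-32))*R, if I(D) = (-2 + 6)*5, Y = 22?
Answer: 5120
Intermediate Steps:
I(D) = 20 (I(D) = 4*5 = 20)
R = -2 (R = 20 - 1*22 = 20 - 22 = -2)
((((5 + 6) + 5)*5)*(-32))*R = ((((5 + 6) + 5)*5)*(-32))*(-2) = (((11 + 5)*5)*(-32))*(-2) = ((16*5)*(-32))*(-2) = (80*(-32))*(-2) = -2560*(-2) = 5120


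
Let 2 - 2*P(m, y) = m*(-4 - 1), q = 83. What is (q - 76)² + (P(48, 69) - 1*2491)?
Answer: -2321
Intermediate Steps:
P(m, y) = 1 + 5*m/2 (P(m, y) = 1 - m*(-4 - 1)/2 = 1 - m*(-5)/2 = 1 - (-5)*m/2 = 1 + 5*m/2)
(q - 76)² + (P(48, 69) - 1*2491) = (83 - 76)² + ((1 + (5/2)*48) - 1*2491) = 7² + ((1 + 120) - 2491) = 49 + (121 - 2491) = 49 - 2370 = -2321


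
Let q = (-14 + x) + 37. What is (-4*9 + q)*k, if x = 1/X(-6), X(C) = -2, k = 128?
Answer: -1728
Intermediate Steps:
x = -½ (x = 1/(-2) = -½ ≈ -0.50000)
q = 45/2 (q = (-14 - ½) + 37 = -29/2 + 37 = 45/2 ≈ 22.500)
(-4*9 + q)*k = (-4*9 + 45/2)*128 = (-36 + 45/2)*128 = -27/2*128 = -1728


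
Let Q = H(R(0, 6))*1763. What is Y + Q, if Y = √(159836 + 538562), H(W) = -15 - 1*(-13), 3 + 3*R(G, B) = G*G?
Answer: -3526 + √698398 ≈ -2690.3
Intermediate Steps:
R(G, B) = -1 + G²/3 (R(G, B) = -1 + (G*G)/3 = -1 + G²/3)
H(W) = -2 (H(W) = -15 + 13 = -2)
Y = √698398 ≈ 835.70
Q = -3526 (Q = -2*1763 = -3526)
Y + Q = √698398 - 3526 = -3526 + √698398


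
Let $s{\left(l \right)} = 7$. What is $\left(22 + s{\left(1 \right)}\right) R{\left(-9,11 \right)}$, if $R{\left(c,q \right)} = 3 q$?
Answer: $957$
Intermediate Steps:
$\left(22 + s{\left(1 \right)}\right) R{\left(-9,11 \right)} = \left(22 + 7\right) 3 \cdot 11 = 29 \cdot 33 = 957$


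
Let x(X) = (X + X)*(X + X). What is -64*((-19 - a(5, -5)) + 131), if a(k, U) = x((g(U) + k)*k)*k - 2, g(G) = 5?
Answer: 3192704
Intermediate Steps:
x(X) = 4*X² (x(X) = (2*X)*(2*X) = 4*X²)
a(k, U) = -2 + 4*k³*(5 + k)² (a(k, U) = (4*((5 + k)*k)²)*k - 2 = (4*(k*(5 + k))²)*k - 2 = (4*(k²*(5 + k)²))*k - 2 = (4*k²*(5 + k)²)*k - 2 = 4*k³*(5 + k)² - 2 = -2 + 4*k³*(5 + k)²)
-64*((-19 - a(5, -5)) + 131) = -64*((-19 - (-2 + 4*5³*(5 + 5)²)) + 131) = -64*((-19 - (-2 + 4*125*10²)) + 131) = -64*((-19 - (-2 + 4*125*100)) + 131) = -64*((-19 - (-2 + 50000)) + 131) = -64*((-19 - 1*49998) + 131) = -64*((-19 - 49998) + 131) = -64*(-50017 + 131) = -64*(-49886) = 3192704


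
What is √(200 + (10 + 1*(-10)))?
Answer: 10*√2 ≈ 14.142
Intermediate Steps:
√(200 + (10 + 1*(-10))) = √(200 + (10 - 10)) = √(200 + 0) = √200 = 10*√2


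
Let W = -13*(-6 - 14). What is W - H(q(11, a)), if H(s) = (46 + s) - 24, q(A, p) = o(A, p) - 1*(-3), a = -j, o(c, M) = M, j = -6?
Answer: 229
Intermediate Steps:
a = 6 (a = -1*(-6) = 6)
q(A, p) = 3 + p (q(A, p) = p - 1*(-3) = p + 3 = 3 + p)
H(s) = 22 + s
W = 260 (W = -13*(-20) = 260)
W - H(q(11, a)) = 260 - (22 + (3 + 6)) = 260 - (22 + 9) = 260 - 1*31 = 260 - 31 = 229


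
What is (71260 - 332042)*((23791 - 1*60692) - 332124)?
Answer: 96235077550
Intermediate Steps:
(71260 - 332042)*((23791 - 1*60692) - 332124) = -260782*((23791 - 60692) - 332124) = -260782*(-36901 - 332124) = -260782*(-369025) = 96235077550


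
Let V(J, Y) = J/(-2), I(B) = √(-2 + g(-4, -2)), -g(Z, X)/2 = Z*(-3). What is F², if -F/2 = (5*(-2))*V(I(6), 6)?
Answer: -2600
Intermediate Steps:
g(Z, X) = 6*Z (g(Z, X) = -2*Z*(-3) = -(-6)*Z = 6*Z)
I(B) = I*√26 (I(B) = √(-2 + 6*(-4)) = √(-2 - 24) = √(-26) = I*√26)
V(J, Y) = -J/2 (V(J, Y) = J*(-½) = -J/2)
F = -10*I*√26 (F = -2*5*(-2)*(-I*√26/2) = -(-20)*(-I*√26/2) = -10*I*√26 ≈ -50.99*I)
F² = (-10*I*√26)² = -2600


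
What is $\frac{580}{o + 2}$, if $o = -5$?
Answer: $- \frac{580}{3} \approx -193.33$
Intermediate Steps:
$\frac{580}{o + 2} = \frac{580}{-5 + 2} = \frac{580}{-3} = 580 \left(- \frac{1}{3}\right) = - \frac{580}{3}$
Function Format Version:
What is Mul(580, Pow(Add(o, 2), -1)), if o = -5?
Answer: Rational(-580, 3) ≈ -193.33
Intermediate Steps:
Mul(580, Pow(Add(o, 2), -1)) = Mul(580, Pow(Add(-5, 2), -1)) = Mul(580, Pow(-3, -1)) = Mul(580, Rational(-1, 3)) = Rational(-580, 3)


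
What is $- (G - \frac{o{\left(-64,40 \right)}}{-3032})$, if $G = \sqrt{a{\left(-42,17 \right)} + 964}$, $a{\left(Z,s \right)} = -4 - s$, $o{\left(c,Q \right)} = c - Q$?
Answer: $\frac{13}{379} - \sqrt{943} \approx -30.674$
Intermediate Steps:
$G = \sqrt{943}$ ($G = \sqrt{\left(-4 - 17\right) + 964} = \sqrt{-21 + 964} = \sqrt{943} \approx 30.708$)
$- (G - \frac{o{\left(-64,40 \right)}}{-3032}) = - (\sqrt{943} - \frac{-64 - 40}{-3032}) = - (\sqrt{943} - \left(-64 - 40\right) \left(- \frac{1}{3032}\right)) = - (\sqrt{943} - \left(-104\right) \left(- \frac{1}{3032}\right)) = - (\sqrt{943} - \frac{13}{379}) = - (- \frac{13}{379} + \sqrt{943}) = \frac{13}{379} - \sqrt{943}$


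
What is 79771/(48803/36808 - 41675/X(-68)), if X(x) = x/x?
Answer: -2936210968/1533924597 ≈ -1.9142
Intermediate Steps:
X(x) = 1
79771/(48803/36808 - 41675/X(-68)) = 79771/(48803/36808 - 41675/1) = 79771/(48803*(1/36808) - 41675*1) = 79771/(48803/36808 - 41675) = 79771/(-1533924597/36808) = 79771*(-36808/1533924597) = -2936210968/1533924597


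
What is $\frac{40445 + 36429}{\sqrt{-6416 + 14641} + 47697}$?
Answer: $\frac{1833329589}{1137497792} - \frac{192185 \sqrt{329}}{1137497792} \approx 1.6087$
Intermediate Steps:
$\frac{40445 + 36429}{\sqrt{-6416 + 14641} + 47697} = \frac{76874}{\sqrt{8225} + 47697} = \frac{76874}{5 \sqrt{329} + 47697} = \frac{76874}{47697 + 5 \sqrt{329}}$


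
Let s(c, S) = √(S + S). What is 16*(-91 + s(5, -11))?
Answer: -1456 + 16*I*√22 ≈ -1456.0 + 75.047*I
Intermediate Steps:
s(c, S) = √2*√S (s(c, S) = √(2*S) = √2*√S)
16*(-91 + s(5, -11)) = 16*(-91 + √2*√(-11)) = 16*(-91 + √2*(I*√11)) = 16*(-91 + I*√22) = -1456 + 16*I*√22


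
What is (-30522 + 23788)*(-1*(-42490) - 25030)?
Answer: -117575640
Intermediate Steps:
(-30522 + 23788)*(-1*(-42490) - 25030) = -6734*(42490 - 25030) = -6734*17460 = -117575640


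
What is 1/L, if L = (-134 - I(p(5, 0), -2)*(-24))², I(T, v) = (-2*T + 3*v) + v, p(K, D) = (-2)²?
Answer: 1/268324 ≈ 3.7268e-6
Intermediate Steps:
p(K, D) = 4
I(T, v) = -2*T + 4*v
L = 268324 (L = (-134 - (-2*4 + 4*(-2))*(-24))² = (-134 - (-8 - 8)*(-24))² = (-134 - (-16)*(-24))² = (-134 - 1*384)² = (-134 - 384)² = (-518)² = 268324)
1/L = 1/268324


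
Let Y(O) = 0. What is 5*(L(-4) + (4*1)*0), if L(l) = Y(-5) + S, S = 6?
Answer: 30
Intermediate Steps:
L(l) = 6 (L(l) = 0 + 6 = 6)
5*(L(-4) + (4*1)*0) = 5*(6 + (4*1)*0) = 5*(6 + 4*0) = 5*(6 + 0) = 5*6 = 30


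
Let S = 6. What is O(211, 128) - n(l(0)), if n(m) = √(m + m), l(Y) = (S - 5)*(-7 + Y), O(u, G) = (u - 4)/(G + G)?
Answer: 207/256 - I*√14 ≈ 0.80859 - 3.7417*I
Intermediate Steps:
O(u, G) = (-4 + u)/(2*G) (O(u, G) = (-4 + u)/((2*G)) = (-4 + u)*(1/(2*G)) = (-4 + u)/(2*G))
l(Y) = -7 + Y (l(Y) = (6 - 5)*(-7 + Y) = 1*(-7 + Y) = -7 + Y)
n(m) = √2*√m (n(m) = √(2*m) = √2*√m)
O(211, 128) - n(l(0)) = (½)*(-4 + 211)/128 - √2*√(-7 + 0) = (½)*(1/128)*207 - √2*√(-7) = 207/256 - √2*I*√7 = 207/256 - I*√14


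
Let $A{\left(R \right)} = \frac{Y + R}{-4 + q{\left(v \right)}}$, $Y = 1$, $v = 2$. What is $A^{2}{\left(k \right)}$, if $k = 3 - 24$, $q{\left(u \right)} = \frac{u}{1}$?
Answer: $100$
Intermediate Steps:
$q{\left(u \right)} = u$ ($q{\left(u \right)} = u 1 = u$)
$k = -21$ ($k = 3 - 24 = -21$)
$A{\left(R \right)} = - \frac{1}{2} - \frac{R}{2}$ ($A{\left(R \right)} = \frac{1 + R}{-4 + 2} = \frac{1 + R}{-2} = \left(1 + R\right) \left(- \frac{1}{2}\right) = - \frac{1}{2} - \frac{R}{2}$)
$A^{2}{\left(k \right)} = \left(- \frac{1}{2} - - \frac{21}{2}\right)^{2} = \left(- \frac{1}{2} + \frac{21}{2}\right)^{2} = 10^{2} = 100$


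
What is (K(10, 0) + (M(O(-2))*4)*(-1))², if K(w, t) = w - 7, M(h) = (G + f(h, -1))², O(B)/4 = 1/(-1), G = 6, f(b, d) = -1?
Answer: 9409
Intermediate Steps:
O(B) = -4 (O(B) = 4/(-1) = 4*(-1) = -4)
M(h) = 25 (M(h) = (6 - 1)² = 5² = 25)
K(w, t) = -7 + w
(K(10, 0) + (M(O(-2))*4)*(-1))² = ((-7 + 10) + (25*4)*(-1))² = (3 + 100*(-1))² = (3 - 100)² = (-97)² = 9409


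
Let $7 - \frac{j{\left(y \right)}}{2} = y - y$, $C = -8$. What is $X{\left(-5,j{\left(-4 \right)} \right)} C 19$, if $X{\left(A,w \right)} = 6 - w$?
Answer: $1216$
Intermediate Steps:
$j{\left(y \right)} = 14$ ($j{\left(y \right)} = 14 - 2 \left(y - y\right) = 14 - 0 = 14 + 0 = 14$)
$X{\left(-5,j{\left(-4 \right)} \right)} C 19 = \left(6 - 14\right) \left(\left(-8\right) 19\right) = \left(6 - 14\right) \left(-152\right) = \left(-8\right) \left(-152\right) = 1216$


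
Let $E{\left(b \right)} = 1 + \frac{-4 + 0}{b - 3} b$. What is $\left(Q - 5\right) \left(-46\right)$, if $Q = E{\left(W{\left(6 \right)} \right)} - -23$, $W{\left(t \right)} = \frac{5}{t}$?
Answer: $- \frac{12282}{13} \approx -944.77$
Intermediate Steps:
$E{\left(b \right)} = 1 - \frac{4 b}{-3 + b}$ ($E{\left(b \right)} = 1 + - \frac{4}{-3 + b} b = 1 - \frac{4 b}{-3 + b}$)
$Q = \frac{332}{13}$ ($Q = \frac{3 \left(-1 - \frac{5}{6}\right)}{-3 + \frac{5}{6}} - -23 = \frac{3 \left(-1 - 5 \cdot \frac{1}{6}\right)}{-3 + 5 \cdot \frac{1}{6}} + 23 = \frac{3 \left(-1 - \frac{5}{6}\right)}{-3 + \frac{5}{6}} + 23 = \frac{3 \left(-1 - \frac{5}{6}\right)}{- \frac{13}{6}} + 23 = 3 \left(- \frac{6}{13}\right) \left(- \frac{11}{6}\right) + 23 = \frac{33}{13} + 23 = \frac{332}{13} \approx 25.538$)
$\left(Q - 5\right) \left(-46\right) = \left(\frac{332}{13} - 5\right) \left(-46\right) = \frac{267}{13} \left(-46\right) = - \frac{12282}{13}$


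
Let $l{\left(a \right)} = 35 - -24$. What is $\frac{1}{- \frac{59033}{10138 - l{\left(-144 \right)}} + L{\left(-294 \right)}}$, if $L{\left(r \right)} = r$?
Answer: $- \frac{10079}{3022259} \approx -0.0033349$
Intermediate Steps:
$l{\left(a \right)} = 59$ ($l{\left(a \right)} = 35 + 24 = 59$)
$\frac{1}{- \frac{59033}{10138 - l{\left(-144 \right)}} + L{\left(-294 \right)}} = \frac{1}{- \frac{59033}{10138 - 59} - 294} = \frac{1}{- \frac{59033}{10079} - 294} = \frac{1}{- \frac{3022259}{10079}} = - \frac{10079}{3022259}$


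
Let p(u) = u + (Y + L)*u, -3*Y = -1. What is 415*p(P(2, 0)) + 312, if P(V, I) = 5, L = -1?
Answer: 3011/3 ≈ 1003.7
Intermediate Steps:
Y = 1/3 (Y = -1/3*(-1) = 1/3 ≈ 0.33333)
p(u) = u/3 (p(u) = u + (1/3 - 1)*u = u - 2*u/3 = u/3)
415*p(P(2, 0)) + 312 = 415*((1/3)*5) + 312 = 415*(5/3) + 312 = 2075/3 + 312 = 3011/3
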